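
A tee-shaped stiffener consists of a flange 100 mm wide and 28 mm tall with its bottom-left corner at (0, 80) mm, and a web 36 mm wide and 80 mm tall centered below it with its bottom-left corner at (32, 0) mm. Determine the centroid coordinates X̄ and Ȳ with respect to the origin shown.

web: A = 36 × 80 = 2880.00, centroid at (50.00, 40.00).
flange: A = 100 × 28 = 2800.00, centroid at (50.00, 94.00).
ΣA = 5680.00 mm²
ΣAX̄ = (2880.00)(50.00) + (2800.00)(50.00) = 284000.00 mm³
ΣAȲ = (2880.00)(40.00) + (2800.00)(94.00) = 378400.00 mm³
X̄ = 284000.00 / 5680.00 = 50.00 mm
Ȳ = 378400.00 / 5680.00 = 66.62 mm

X̄ = 50.00 mm, Ȳ = 66.62 mm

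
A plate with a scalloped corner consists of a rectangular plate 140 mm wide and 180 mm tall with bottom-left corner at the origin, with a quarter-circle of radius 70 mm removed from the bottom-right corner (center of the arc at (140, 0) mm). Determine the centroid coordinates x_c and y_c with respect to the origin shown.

plate: A = 140 × 180 = 25200.00, centroid at (70.00, 90.00).
removed quarter-circle: A = −¼π·70² = -3848.45, centroid at (110.29, 29.71).
ΣA = 21351.55 mm²
ΣAx_c = (25200.00)(70.00) + (-3848.45)(110.29) = 1339550.19 mm³
ΣAy_c = (25200.00)(90.00) + (-3848.45)(29.71) = 2153666.67 mm³
x_c = 1339550.19 / 21351.55 = 62.74 mm
y_c = 2153666.67 / 21351.55 = 100.87 mm

x_c = 62.74 mm, y_c = 100.87 mm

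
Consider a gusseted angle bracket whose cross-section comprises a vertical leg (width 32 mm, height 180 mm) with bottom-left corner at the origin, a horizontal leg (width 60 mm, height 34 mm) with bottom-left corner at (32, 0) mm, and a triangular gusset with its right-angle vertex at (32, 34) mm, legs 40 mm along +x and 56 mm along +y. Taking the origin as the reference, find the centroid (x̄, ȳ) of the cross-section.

x̄ = 30.20 mm, ȳ = 68.62 mm

Part | A | x̄ᵢ | ȳᵢ | A·x̄ᵢ | A·ȳᵢ
vertical leg | 5760.00 | 16.00 | 90.00 | 92160.00 | 518400.00
horizontal leg | 2040.00 | 62.00 | 17.00 | 126480.00 | 34680.00
gusset | 1120.00 | 45.33 | 52.67 | 50773.33 | 58986.67
Σ | 8920.00 |  |  | 269413.33 | 612066.67
x̄ = 269413.33 / 8920.00 = 30.20 mm
ȳ = 612066.67 / 8920.00 = 68.62 mm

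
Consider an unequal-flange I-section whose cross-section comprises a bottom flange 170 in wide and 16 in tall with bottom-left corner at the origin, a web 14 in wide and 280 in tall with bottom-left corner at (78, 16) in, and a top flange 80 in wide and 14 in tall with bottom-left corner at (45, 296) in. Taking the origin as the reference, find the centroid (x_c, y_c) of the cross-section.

bottom flange: A = 170 × 16 = 2720.00, centroid at (85.00, 8.00).
web: A = 14 × 280 = 3920.00, centroid at (85.00, 156.00).
top flange: A = 80 × 14 = 1120.00, centroid at (85.00, 303.00).
ΣA = 7760.00 in²
ΣAx_c = (2720.00)(85.00) + (3920.00)(85.00) + (1120.00)(85.00) = 659600.00 in³
ΣAy_c = (2720.00)(8.00) + (3920.00)(156.00) + (1120.00)(303.00) = 972640.00 in³
x_c = 659600.00 / 7760.00 = 85.00 in
y_c = 972640.00 / 7760.00 = 125.34 in

x_c = 85.00 in, y_c = 125.34 in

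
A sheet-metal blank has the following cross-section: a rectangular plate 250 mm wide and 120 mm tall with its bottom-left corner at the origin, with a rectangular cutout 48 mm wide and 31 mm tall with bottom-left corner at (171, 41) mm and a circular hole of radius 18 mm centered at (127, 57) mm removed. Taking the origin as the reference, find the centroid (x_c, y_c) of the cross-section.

Part | A | x̄ᵢ | ȳᵢ | A·x̄ᵢ | A·ȳᵢ
plate | 30000.00 | 125.00 | 60.00 | 3750000.00 | 1800000.00
hole 1 | -1488.00 | 195.00 | 56.50 | -290160.00 | -84072.00
hole 2 | -1017.88 | 127.00 | 57.00 | -129270.25 | -58018.93
Σ | 27494.12 |  |  | 3330569.75 | 1657909.07
x_c = 3330569.75 / 27494.12 = 121.14 mm
y_c = 1657909.07 / 27494.12 = 60.30 mm

x_c = 121.14 mm, y_c = 60.30 mm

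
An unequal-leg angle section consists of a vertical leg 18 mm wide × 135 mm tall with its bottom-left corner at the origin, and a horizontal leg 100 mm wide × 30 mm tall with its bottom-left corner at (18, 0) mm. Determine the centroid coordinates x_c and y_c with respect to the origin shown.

x_c = 41.60 mm, y_c = 38.49 mm

vertical leg: A = 18 × 135 = 2430.00, centroid at (9.00, 67.50).
horizontal leg: A = 100 × 30 = 3000.00, centroid at (68.00, 15.00).
ΣA = 5430.00 mm²
ΣAx_c = (2430.00)(9.00) + (3000.00)(68.00) = 225870.00 mm³
ΣAy_c = (2430.00)(67.50) + (3000.00)(15.00) = 209025.00 mm³
x_c = 225870.00 / 5430.00 = 41.60 mm
y_c = 209025.00 / 5430.00 = 38.49 mm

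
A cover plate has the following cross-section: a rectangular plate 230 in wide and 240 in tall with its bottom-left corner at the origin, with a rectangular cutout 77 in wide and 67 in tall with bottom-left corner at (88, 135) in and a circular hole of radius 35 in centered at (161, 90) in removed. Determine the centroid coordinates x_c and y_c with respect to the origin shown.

Part | A | x̄ᵢ | ȳᵢ | A·x̄ᵢ | A·ȳᵢ
plate | 55200.00 | 115.00 | 120.00 | 6348000.00 | 6624000.00
hole 1 | -5159.00 | 126.50 | 168.50 | -652613.50 | -869291.50
hole 2 | -3848.45 | 161.00 | 90.00 | -619600.61 | -346360.59
Σ | 46192.55 |  |  | 5075785.89 | 5408347.91
x_c = 5075785.89 / 46192.55 = 109.88 in
y_c = 5408347.91 / 46192.55 = 117.08 in

x_c = 109.88 in, y_c = 117.08 in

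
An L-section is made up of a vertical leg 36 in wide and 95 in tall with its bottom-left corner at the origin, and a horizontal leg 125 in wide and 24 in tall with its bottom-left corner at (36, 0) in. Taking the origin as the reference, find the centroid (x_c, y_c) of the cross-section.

vertical leg: A = 36 × 95 = 3420.00, centroid at (18.00, 47.50).
horizontal leg: A = 125 × 24 = 3000.00, centroid at (98.50, 12.00).
ΣA = 6420.00 in²
ΣAx_c = (3420.00)(18.00) + (3000.00)(98.50) = 357060.00 in³
ΣAy_c = (3420.00)(47.50) + (3000.00)(12.00) = 198450.00 in³
x_c = 357060.00 / 6420.00 = 55.62 in
y_c = 198450.00 / 6420.00 = 30.91 in

x_c = 55.62 in, y_c = 30.91 in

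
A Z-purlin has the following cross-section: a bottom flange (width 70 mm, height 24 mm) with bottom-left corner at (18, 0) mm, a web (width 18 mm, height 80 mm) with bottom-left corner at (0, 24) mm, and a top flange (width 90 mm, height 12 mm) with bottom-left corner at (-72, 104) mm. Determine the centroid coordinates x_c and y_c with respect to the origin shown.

x_c = 17.34 mm, y_c = 55.03 mm

Part | A | x̄ᵢ | ȳᵢ | A·x̄ᵢ | A·ȳᵢ
bottom flange | 1680.00 | 53.00 | 12.00 | 89040.00 | 20160.00
web | 1440.00 | 9.00 | 64.00 | 12960.00 | 92160.00
top flange | 1080.00 | -27.00 | 110.00 | -29160.00 | 118800.00
Σ | 4200.00 |  |  | 72840.00 | 231120.00
x_c = 72840.00 / 4200.00 = 17.34 mm
y_c = 231120.00 / 4200.00 = 55.03 mm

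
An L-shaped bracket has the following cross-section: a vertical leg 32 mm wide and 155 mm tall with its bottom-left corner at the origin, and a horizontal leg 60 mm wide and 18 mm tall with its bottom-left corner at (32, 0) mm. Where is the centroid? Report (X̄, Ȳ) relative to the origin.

Part | A | x̄ᵢ | ȳᵢ | A·x̄ᵢ | A·ȳᵢ
vertical leg | 4960.00 | 16.00 | 77.50 | 79360.00 | 384400.00
horizontal leg | 1080.00 | 62.00 | 9.00 | 66960.00 | 9720.00
Σ | 6040.00 |  |  | 146320.00 | 394120.00
X̄ = 146320.00 / 6040.00 = 24.23 mm
Ȳ = 394120.00 / 6040.00 = 65.25 mm

X̄ = 24.23 mm, Ȳ = 65.25 mm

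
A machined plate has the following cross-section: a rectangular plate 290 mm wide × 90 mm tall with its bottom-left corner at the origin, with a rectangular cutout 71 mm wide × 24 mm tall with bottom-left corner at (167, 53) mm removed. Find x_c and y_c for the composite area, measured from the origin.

x_c = 140.98 mm, y_c = 43.60 mm

plate: A = 290 × 90 = 26100.00, centroid at (145.00, 45.00).
hole: A = −(71 × 24) = -1704.00, centroid at (202.50, 65.00).
ΣA = 24396.00 mm², ΣAx_c = 3439440.00 mm³, ΣAy_c = 1063740.00 mm³.
x_c = 3439440.00/24396.00 = 140.98 mm; y_c = 1063740.00/24396.00 = 43.60 mm.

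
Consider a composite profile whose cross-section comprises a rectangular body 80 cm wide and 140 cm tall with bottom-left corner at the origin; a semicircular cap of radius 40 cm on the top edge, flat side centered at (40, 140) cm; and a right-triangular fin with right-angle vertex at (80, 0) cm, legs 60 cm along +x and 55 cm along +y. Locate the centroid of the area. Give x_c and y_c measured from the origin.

x_c = 46.44 cm, y_c = 78.68 cm

rectangular body: A = 80 × 140 = 11200.00, centroid at (40.00, 70.00).
semicircular top: A = ½π·40² = 2513.27, centroid at (40.00, 156.98).
triangular fin: A = ½·60·55 = 1650.00, centroid at (100.00, 18.33).
ΣA = 15363.27 cm², ΣAx_c = 713530.96 cm³, ΣAy_c = 1208775.04 cm³.
x_c = 713530.96/15363.27 = 46.44 cm; y_c = 1208775.04/15363.27 = 78.68 cm.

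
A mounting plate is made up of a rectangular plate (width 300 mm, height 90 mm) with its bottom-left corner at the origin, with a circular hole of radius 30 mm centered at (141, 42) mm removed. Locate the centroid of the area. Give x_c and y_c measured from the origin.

x_c = 151.05 mm, y_c = 45.35 mm

Part | A | x̄ᵢ | ȳᵢ | A·x̄ᵢ | A·ȳᵢ
plate | 27000.00 | 150.00 | 45.00 | 4050000.00 | 1215000.00
hole | -2827.43 | 141.00 | 42.00 | -398668.11 | -118752.20
Σ | 24172.57 |  |  | 3651331.89 | 1096247.80
x_c = 3651331.89 / 24172.57 = 151.05 mm
y_c = 1096247.80 / 24172.57 = 45.35 mm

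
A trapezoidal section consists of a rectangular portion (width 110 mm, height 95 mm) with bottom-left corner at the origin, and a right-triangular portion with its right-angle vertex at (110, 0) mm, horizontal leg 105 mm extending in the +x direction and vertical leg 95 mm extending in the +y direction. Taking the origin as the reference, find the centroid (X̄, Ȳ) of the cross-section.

rectangular portion: A = 110 × 95 = 10450.00, centroid at (55.00, 47.50).
triangular portion: A = ½·105·95 = 4987.50, centroid at (145.00, 31.67).
ΣA = 15437.50 mm², ΣAX̄ = 1297937.50 mm³, ΣAȲ = 654312.50 mm³.
X̄ = 1297937.50/15437.50 = 84.08 mm; Ȳ = 654312.50/15437.50 = 42.38 mm.

X̄ = 84.08 mm, Ȳ = 42.38 mm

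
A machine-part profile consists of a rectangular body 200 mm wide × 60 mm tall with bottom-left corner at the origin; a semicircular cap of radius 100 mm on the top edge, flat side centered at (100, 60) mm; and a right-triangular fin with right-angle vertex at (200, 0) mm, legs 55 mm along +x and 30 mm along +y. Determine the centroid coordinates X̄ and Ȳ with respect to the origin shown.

rectangular body: A = 200 × 60 = 12000.00, centroid at (100.00, 30.00).
semicircular top: A = ½π·100² = 15707.96, centroid at (100.00, 102.44).
triangular fin: A = ½·55·30 = 825.00, centroid at (218.33, 10.00).
ΣA = 28532.96 mm², ΣAX̄ = 2950921.33 mm³, ΣAȲ = 1977394.46 mm³.
X̄ = 2950921.33/28532.96 = 103.42 mm; Ȳ = 1977394.46/28532.96 = 69.30 mm.

X̄ = 103.42 mm, Ȳ = 69.30 mm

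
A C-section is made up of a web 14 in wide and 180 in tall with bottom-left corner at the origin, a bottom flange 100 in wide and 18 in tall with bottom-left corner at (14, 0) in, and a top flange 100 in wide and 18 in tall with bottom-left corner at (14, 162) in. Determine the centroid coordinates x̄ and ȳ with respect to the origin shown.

x̄ = 40.53 in, ȳ = 90.00 in

web: A = 14 × 180 = 2520.00, centroid at (7.00, 90.00).
bottom flange: A = 100 × 18 = 1800.00, centroid at (64.00, 9.00).
top flange: A = 100 × 18 = 1800.00, centroid at (64.00, 171.00).
ΣA = 6120.00 in², ΣAx̄ = 248040.00 in³, ΣAȳ = 550800.00 in³.
x̄ = 248040.00/6120.00 = 40.53 in; ȳ = 550800.00/6120.00 = 90.00 in.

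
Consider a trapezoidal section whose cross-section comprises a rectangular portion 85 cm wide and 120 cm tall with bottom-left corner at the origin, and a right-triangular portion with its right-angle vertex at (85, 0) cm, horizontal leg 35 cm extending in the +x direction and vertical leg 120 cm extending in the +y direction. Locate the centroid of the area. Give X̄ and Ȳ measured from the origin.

rectangular portion: A = 85 × 120 = 10200.00, centroid at (42.50, 60.00).
triangular portion: A = ½·35·120 = 2100.00, centroid at (96.67, 40.00).
ΣA = 12300.00 cm²
ΣAX̄ = (10200.00)(42.50) + (2100.00)(96.67) = 636500.00 cm³
ΣAȲ = (10200.00)(60.00) + (2100.00)(40.00) = 696000.00 cm³
X̄ = 636500.00 / 12300.00 = 51.75 cm
Ȳ = 696000.00 / 12300.00 = 56.59 cm

X̄ = 51.75 cm, Ȳ = 56.59 cm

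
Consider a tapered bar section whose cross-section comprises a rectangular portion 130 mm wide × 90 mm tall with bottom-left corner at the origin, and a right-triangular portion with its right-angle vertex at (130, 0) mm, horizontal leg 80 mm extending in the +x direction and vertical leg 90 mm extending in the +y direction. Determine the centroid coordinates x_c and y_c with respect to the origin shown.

x_c = 86.57 mm, y_c = 41.47 mm

rectangular portion: A = 130 × 90 = 11700.00, centroid at (65.00, 45.00).
triangular portion: A = ½·80·90 = 3600.00, centroid at (156.67, 30.00).
ΣA = 15300.00 mm²
ΣAx_c = (11700.00)(65.00) + (3600.00)(156.67) = 1324500.00 mm³
ΣAy_c = (11700.00)(45.00) + (3600.00)(30.00) = 634500.00 mm³
x_c = 1324500.00 / 15300.00 = 86.57 mm
y_c = 634500.00 / 15300.00 = 41.47 mm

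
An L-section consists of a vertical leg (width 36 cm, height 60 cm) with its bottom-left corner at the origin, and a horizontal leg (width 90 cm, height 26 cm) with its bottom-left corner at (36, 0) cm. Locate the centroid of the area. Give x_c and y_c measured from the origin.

vertical leg: A = 36 × 60 = 2160.00, centroid at (18.00, 30.00).
horizontal leg: A = 90 × 26 = 2340.00, centroid at (81.00, 13.00).
ΣA = 4500.00 cm²
ΣAx_c = (2160.00)(18.00) + (2340.00)(81.00) = 228420.00 cm³
ΣAy_c = (2160.00)(30.00) + (2340.00)(13.00) = 95220.00 cm³
x_c = 228420.00 / 4500.00 = 50.76 cm
y_c = 95220.00 / 4500.00 = 21.16 cm

x_c = 50.76 cm, y_c = 21.16 cm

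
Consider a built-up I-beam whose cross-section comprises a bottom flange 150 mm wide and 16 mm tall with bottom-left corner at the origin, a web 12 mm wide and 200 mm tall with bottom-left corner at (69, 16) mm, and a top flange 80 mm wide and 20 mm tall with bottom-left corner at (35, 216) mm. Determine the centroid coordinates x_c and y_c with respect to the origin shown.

x_c = 75.00 mm, y_c = 103.00 mm

Part | A | x̄ᵢ | ȳᵢ | A·x̄ᵢ | A·ȳᵢ
bottom flange | 2400.00 | 75.00 | 8.00 | 180000.00 | 19200.00
web | 2400.00 | 75.00 | 116.00 | 180000.00 | 278400.00
top flange | 1600.00 | 75.00 | 226.00 | 120000.00 | 361600.00
Σ | 6400.00 |  |  | 480000.00 | 659200.00
x_c = 480000.00 / 6400.00 = 75.00 mm
y_c = 659200.00 / 6400.00 = 103.00 mm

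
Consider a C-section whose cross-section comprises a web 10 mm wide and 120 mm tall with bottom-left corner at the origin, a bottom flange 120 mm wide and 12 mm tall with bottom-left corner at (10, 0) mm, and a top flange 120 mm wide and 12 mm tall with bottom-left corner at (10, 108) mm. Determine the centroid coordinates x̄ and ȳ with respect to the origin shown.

x̄ = 50.88 mm, ȳ = 60.00 mm

Part | A | x̄ᵢ | ȳᵢ | A·x̄ᵢ | A·ȳᵢ
web | 1200.00 | 5.00 | 60.00 | 6000.00 | 72000.00
bottom flange | 1440.00 | 70.00 | 6.00 | 100800.00 | 8640.00
top flange | 1440.00 | 70.00 | 114.00 | 100800.00 | 164160.00
Σ | 4080.00 |  |  | 207600.00 | 244800.00
x̄ = 207600.00 / 4080.00 = 50.88 mm
ȳ = 244800.00 / 4080.00 = 60.00 mm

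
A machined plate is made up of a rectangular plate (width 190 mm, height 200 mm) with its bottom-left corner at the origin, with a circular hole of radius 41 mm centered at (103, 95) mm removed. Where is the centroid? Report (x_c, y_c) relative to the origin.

x_c = 93.71 mm, y_c = 100.81 mm

Part | A | x̄ᵢ | ȳᵢ | A·x̄ᵢ | A·ȳᵢ
plate | 38000.00 | 95.00 | 100.00 | 3610000.00 | 3800000.00
hole | -5281.02 | 103.00 | 95.00 | -543944.78 | -501696.64
Σ | 32718.98 |  |  | 3066055.22 | 3298303.36
x_c = 3066055.22 / 32718.98 = 93.71 mm
y_c = 3298303.36 / 32718.98 = 100.81 mm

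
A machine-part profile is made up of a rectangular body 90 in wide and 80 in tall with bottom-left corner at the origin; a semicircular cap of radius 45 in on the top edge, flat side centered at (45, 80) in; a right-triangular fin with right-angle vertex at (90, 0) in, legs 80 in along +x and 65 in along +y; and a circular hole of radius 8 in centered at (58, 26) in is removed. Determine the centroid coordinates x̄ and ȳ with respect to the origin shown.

x̄ = 59.38 in, ȳ = 51.20 in

rectangular body: A = 90 × 80 = 7200.00, centroid at (45.00, 40.00).
semicircular top: A = ½π·45² = 3180.86, centroid at (45.00, 99.10).
triangular fin: A = ½·80·65 = 2600.00, centroid at (116.67, 21.67).
hole: A = −π·8² = -201.06, centroid at (58.00, 26.00).
ΣA = 12779.80 in²
ΣAx̄ = (7200.00)(45.00) + (3180.86)(45.00) + (2600.00)(116.67) + (-201.06)(58.00) = 758810.56 in³
ΣAȳ = (7200.00)(40.00) + (3180.86)(99.10) + (2600.00)(21.67) + (-201.06)(26.00) = 654324.73 in³
x̄ = 758810.56 / 12779.80 = 59.38 in
ȳ = 654324.73 / 12779.80 = 51.20 in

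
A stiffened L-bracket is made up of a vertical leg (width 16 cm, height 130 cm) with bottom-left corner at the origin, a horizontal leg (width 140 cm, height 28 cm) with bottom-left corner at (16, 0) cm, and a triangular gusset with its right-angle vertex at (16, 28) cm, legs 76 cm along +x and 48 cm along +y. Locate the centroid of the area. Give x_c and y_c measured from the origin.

x_c = 54.85 cm, y_c = 34.55 cm

vertical leg: A = 16 × 130 = 2080.00, centroid at (8.00, 65.00).
horizontal leg: A = 140 × 28 = 3920.00, centroid at (86.00, 14.00).
gusset: A = ½·76·48 = 1824.00, centroid at (41.33, 44.00).
ΣA = 7824.00 cm², ΣAx_c = 429152.00 cm³, ΣAy_c = 270336.00 cm³.
x_c = 429152.00/7824.00 = 54.85 cm; y_c = 270336.00/7824.00 = 34.55 cm.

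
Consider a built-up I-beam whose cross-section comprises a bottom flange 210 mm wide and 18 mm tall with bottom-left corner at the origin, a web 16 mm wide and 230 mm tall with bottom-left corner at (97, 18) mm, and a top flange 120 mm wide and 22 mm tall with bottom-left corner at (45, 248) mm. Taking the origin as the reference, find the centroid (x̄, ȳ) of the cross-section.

Part | A | x̄ᵢ | ȳᵢ | A·x̄ᵢ | A·ȳᵢ
bottom flange | 3780.00 | 105.00 | 9.00 | 396900.00 | 34020.00
web | 3680.00 | 105.00 | 133.00 | 386400.00 | 489440.00
top flange | 2640.00 | 105.00 | 259.00 | 277200.00 | 683760.00
Σ | 10100.00 |  |  | 1060500.00 | 1207220.00
x̄ = 1060500.00 / 10100.00 = 105.00 mm
ȳ = 1207220.00 / 10100.00 = 119.53 mm

x̄ = 105.00 mm, ȳ = 119.53 mm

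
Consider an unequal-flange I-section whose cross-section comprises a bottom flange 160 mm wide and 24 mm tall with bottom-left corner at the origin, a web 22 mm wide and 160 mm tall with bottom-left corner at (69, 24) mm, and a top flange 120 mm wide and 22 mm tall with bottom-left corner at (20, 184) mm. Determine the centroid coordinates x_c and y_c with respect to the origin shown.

x_c = 80.00 mm, y_c = 92.70 mm

Part | A | x̄ᵢ | ȳᵢ | A·x̄ᵢ | A·ȳᵢ
bottom flange | 3840.00 | 80.00 | 12.00 | 307200.00 | 46080.00
web | 3520.00 | 80.00 | 104.00 | 281600.00 | 366080.00
top flange | 2640.00 | 80.00 | 195.00 | 211200.00 | 514800.00
Σ | 10000.00 |  |  | 800000.00 | 926960.00
x_c = 800000.00 / 10000.00 = 80.00 mm
y_c = 926960.00 / 10000.00 = 92.70 mm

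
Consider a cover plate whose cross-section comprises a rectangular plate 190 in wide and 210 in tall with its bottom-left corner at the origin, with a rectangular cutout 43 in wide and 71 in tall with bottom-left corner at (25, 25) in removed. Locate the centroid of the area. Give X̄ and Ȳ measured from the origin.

X̄ = 99.02 in, Ȳ = 108.69 in

Part | A | x̄ᵢ | ȳᵢ | A·x̄ᵢ | A·ȳᵢ
plate | 39900.00 | 95.00 | 105.00 | 3790500.00 | 4189500.00
hole | -3053.00 | 46.50 | 60.50 | -141964.50 | -184706.50
Σ | 36847.00 |  |  | 3648535.50 | 4004793.50
X̄ = 3648535.50 / 36847.00 = 99.02 in
Ȳ = 4004793.50 / 36847.00 = 108.69 in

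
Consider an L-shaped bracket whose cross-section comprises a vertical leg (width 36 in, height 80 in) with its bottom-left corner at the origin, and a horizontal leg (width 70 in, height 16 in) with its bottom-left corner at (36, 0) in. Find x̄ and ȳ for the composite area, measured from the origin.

vertical leg: A = 36 × 80 = 2880.00, centroid at (18.00, 40.00).
horizontal leg: A = 70 × 16 = 1120.00, centroid at (71.00, 8.00).
ΣA = 4000.00 in²
ΣAx̄ = (2880.00)(18.00) + (1120.00)(71.00) = 131360.00 in³
ΣAȳ = (2880.00)(40.00) + (1120.00)(8.00) = 124160.00 in³
x̄ = 131360.00 / 4000.00 = 32.84 in
ȳ = 124160.00 / 4000.00 = 31.04 in

x̄ = 32.84 in, ȳ = 31.04 in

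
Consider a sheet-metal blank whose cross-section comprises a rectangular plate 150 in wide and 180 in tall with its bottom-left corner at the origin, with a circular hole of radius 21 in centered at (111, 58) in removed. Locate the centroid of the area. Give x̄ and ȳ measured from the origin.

plate: A = 150 × 180 = 27000.00, centroid at (75.00, 90.00).
hole: A = −π·21² = -1385.44, centroid at (111.00, 58.00).
ΣA = 25614.56 in², ΣAx̄ = 1871215.90 in³, ΣAȳ = 2349644.34 in³.
x̄ = 1871215.90/25614.56 = 73.05 in; ȳ = 2349644.34/25614.56 = 91.73 in.

x̄ = 73.05 in, ȳ = 91.73 in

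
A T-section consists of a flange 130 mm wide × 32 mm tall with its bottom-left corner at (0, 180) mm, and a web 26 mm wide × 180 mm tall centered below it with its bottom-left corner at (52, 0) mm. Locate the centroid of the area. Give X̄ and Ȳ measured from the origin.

web: A = 26 × 180 = 4680.00, centroid at (65.00, 90.00).
flange: A = 130 × 32 = 4160.00, centroid at (65.00, 196.00).
ΣA = 8840.00 mm²
ΣAX̄ = (4680.00)(65.00) + (4160.00)(65.00) = 574600.00 mm³
ΣAȲ = (4680.00)(90.00) + (4160.00)(196.00) = 1236560.00 mm³
X̄ = 574600.00 / 8840.00 = 65.00 mm
Ȳ = 1236560.00 / 8840.00 = 139.88 mm

X̄ = 65.00 mm, Ȳ = 139.88 mm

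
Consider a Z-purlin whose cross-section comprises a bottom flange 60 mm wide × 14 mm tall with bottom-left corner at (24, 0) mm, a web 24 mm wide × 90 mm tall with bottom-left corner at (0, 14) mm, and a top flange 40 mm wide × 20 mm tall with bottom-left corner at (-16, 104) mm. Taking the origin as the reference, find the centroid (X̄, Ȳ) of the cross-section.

Part | A | x̄ᵢ | ȳᵢ | A·x̄ᵢ | A·ȳᵢ
bottom flange | 840.00 | 54.00 | 7.00 | 45360.00 | 5880.00
web | 2160.00 | 12.00 | 59.00 | 25920.00 | 127440.00
top flange | 800.00 | 4.00 | 114.00 | 3200.00 | 91200.00
Σ | 3800.00 |  |  | 74480.00 | 224520.00
X̄ = 74480.00 / 3800.00 = 19.60 mm
Ȳ = 224520.00 / 3800.00 = 59.08 mm

X̄ = 19.60 mm, Ȳ = 59.08 mm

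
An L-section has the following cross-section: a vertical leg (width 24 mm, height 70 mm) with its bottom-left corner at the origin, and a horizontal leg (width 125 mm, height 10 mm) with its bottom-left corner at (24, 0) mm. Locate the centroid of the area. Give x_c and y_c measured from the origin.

x_c = 43.78 mm, y_c = 22.20 mm

vertical leg: A = 24 × 70 = 1680.00, centroid at (12.00, 35.00).
horizontal leg: A = 125 × 10 = 1250.00, centroid at (86.50, 5.00).
ΣA = 2930.00 mm², ΣAx_c = 128285.00 mm³, ΣAy_c = 65050.00 mm³.
x_c = 128285.00/2930.00 = 43.78 mm; y_c = 65050.00/2930.00 = 22.20 mm.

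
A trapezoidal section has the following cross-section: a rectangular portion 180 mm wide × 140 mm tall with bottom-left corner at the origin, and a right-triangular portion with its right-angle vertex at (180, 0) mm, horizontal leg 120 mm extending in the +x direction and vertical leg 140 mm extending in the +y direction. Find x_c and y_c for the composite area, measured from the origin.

rectangular portion: A = 180 × 140 = 25200.00, centroid at (90.00, 70.00).
triangular portion: A = ½·120·140 = 8400.00, centroid at (220.00, 46.67).
ΣA = 33600.00 mm², ΣAx_c = 4116000.00 mm³, ΣAy_c = 2156000.00 mm³.
x_c = 4116000.00/33600.00 = 122.50 mm; y_c = 2156000.00/33600.00 = 64.17 mm.

x_c = 122.50 mm, y_c = 64.17 mm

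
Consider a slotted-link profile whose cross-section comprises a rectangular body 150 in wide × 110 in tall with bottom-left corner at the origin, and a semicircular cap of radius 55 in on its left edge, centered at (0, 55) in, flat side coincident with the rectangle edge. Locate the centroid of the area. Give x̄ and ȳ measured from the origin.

x̄ = 53.01 in, ȳ = 55.00 in

Part | A | x̄ᵢ | ȳᵢ | A·x̄ᵢ | A·ȳᵢ
rectangular body | 16500.00 | 75.00 | 55.00 | 1237500.00 | 907500.00
semicircular end | 4751.66 | -23.34 | 55.00 | -110916.67 | 261341.24
Σ | 21251.66 |  |  | 1126583.33 | 1168841.24
x̄ = 1126583.33 / 21251.66 = 53.01 in
ȳ = 1168841.24 / 21251.66 = 55.00 in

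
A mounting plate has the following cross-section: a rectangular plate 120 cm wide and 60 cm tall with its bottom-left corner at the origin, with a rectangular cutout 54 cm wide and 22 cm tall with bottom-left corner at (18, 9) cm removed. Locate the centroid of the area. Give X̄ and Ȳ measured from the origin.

plate: A = 120 × 60 = 7200.00, centroid at (60.00, 30.00).
hole: A = −(54 × 22) = -1188.00, centroid at (45.00, 20.00).
ΣA = 6012.00 cm²
ΣAX̄ = (7200.00)(60.00) + (-1188.00)(45.00) = 378540.00 cm³
ΣAȲ = (7200.00)(30.00) + (-1188.00)(20.00) = 192240.00 cm³
X̄ = 378540.00 / 6012.00 = 62.96 cm
Ȳ = 192240.00 / 6012.00 = 31.98 cm

X̄ = 62.96 cm, Ȳ = 31.98 cm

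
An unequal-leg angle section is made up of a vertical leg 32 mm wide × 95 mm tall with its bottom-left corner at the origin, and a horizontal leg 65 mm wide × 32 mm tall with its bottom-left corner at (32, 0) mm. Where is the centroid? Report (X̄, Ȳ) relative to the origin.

X̄ = 35.70 mm, Ȳ = 34.70 mm

vertical leg: A = 32 × 95 = 3040.00, centroid at (16.00, 47.50).
horizontal leg: A = 65 × 32 = 2080.00, centroid at (64.50, 16.00).
ΣA = 5120.00 mm²
ΣAX̄ = (3040.00)(16.00) + (2080.00)(64.50) = 182800.00 mm³
ΣAȲ = (3040.00)(47.50) + (2080.00)(16.00) = 177680.00 mm³
X̄ = 182800.00 / 5120.00 = 35.70 mm
Ȳ = 177680.00 / 5120.00 = 34.70 mm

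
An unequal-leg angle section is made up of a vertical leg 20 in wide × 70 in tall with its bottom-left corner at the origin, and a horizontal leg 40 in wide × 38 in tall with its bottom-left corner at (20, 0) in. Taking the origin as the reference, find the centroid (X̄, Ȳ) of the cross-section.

vertical leg: A = 20 × 70 = 1400.00, centroid at (10.00, 35.00).
horizontal leg: A = 40 × 38 = 1520.00, centroid at (40.00, 19.00).
ΣA = 2920.00 in², ΣAX̄ = 74800.00 in³, ΣAȲ = 77880.00 in³.
X̄ = 74800.00/2920.00 = 25.62 in; Ȳ = 77880.00/2920.00 = 26.67 in.

X̄ = 25.62 in, Ȳ = 26.67 in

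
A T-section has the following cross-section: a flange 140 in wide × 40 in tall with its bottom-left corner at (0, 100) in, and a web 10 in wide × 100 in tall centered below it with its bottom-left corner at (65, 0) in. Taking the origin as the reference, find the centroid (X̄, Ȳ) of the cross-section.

X̄ = 70.00 in, Ȳ = 109.39 in

Part | A | x̄ᵢ | ȳᵢ | A·x̄ᵢ | A·ȳᵢ
web | 1000.00 | 70.00 | 50.00 | 70000.00 | 50000.00
flange | 5600.00 | 70.00 | 120.00 | 392000.00 | 672000.00
Σ | 6600.00 |  |  | 462000.00 | 722000.00
X̄ = 462000.00 / 6600.00 = 70.00 in
Ȳ = 722000.00 / 6600.00 = 109.39 in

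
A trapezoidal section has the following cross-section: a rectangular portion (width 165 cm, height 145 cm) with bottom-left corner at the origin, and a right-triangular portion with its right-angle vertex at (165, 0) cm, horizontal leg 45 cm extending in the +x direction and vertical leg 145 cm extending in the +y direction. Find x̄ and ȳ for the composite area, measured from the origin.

x̄ = 94.20 cm, ȳ = 69.60 cm

Part | A | x̄ᵢ | ȳᵢ | A·x̄ᵢ | A·ȳᵢ
rectangular portion | 23925.00 | 82.50 | 72.50 | 1973812.50 | 1734562.50
triangular portion | 3262.50 | 180.00 | 48.33 | 587250.00 | 157687.50
Σ | 27187.50 |  |  | 2561062.50 | 1892250.00
x̄ = 2561062.50 / 27187.50 = 94.20 cm
ȳ = 1892250.00 / 27187.50 = 69.60 cm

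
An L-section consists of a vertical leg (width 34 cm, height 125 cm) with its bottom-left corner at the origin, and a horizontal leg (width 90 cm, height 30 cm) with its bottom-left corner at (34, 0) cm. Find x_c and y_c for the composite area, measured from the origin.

Part | A | x̄ᵢ | ȳᵢ | A·x̄ᵢ | A·ȳᵢ
vertical leg | 4250.00 | 17.00 | 62.50 | 72250.00 | 265625.00
horizontal leg | 2700.00 | 79.00 | 15.00 | 213300.00 | 40500.00
Σ | 6950.00 |  |  | 285550.00 | 306125.00
x_c = 285550.00 / 6950.00 = 41.09 cm
y_c = 306125.00 / 6950.00 = 44.05 cm

x_c = 41.09 cm, y_c = 44.05 cm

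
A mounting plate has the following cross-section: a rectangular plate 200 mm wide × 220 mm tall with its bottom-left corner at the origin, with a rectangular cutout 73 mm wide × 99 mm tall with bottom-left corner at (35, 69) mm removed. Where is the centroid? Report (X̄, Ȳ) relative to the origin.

X̄ = 105.60 mm, Ȳ = 108.33 mm

plate: A = 200 × 220 = 44000.00, centroid at (100.00, 110.00).
hole: A = −(73 × 99) = -7227.00, centroid at (71.50, 118.50).
ΣA = 36773.00 mm²
ΣAX̄ = (44000.00)(100.00) + (-7227.00)(71.50) = 3883269.50 mm³
ΣAȲ = (44000.00)(110.00) + (-7227.00)(118.50) = 3983600.50 mm³
X̄ = 3883269.50 / 36773.00 = 105.60 mm
Ȳ = 3983600.50 / 36773.00 = 108.33 mm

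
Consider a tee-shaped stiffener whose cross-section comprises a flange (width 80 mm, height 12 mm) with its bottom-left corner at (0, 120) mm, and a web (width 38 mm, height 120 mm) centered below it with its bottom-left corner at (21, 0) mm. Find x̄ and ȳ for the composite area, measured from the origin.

web: A = 38 × 120 = 4560.00, centroid at (40.00, 60.00).
flange: A = 80 × 12 = 960.00, centroid at (40.00, 126.00).
ΣA = 5520.00 mm²
ΣAx̄ = (4560.00)(40.00) + (960.00)(40.00) = 220800.00 mm³
ΣAȳ = (4560.00)(60.00) + (960.00)(126.00) = 394560.00 mm³
x̄ = 220800.00 / 5520.00 = 40.00 mm
ȳ = 394560.00 / 5520.00 = 71.48 mm

x̄ = 40.00 mm, ȳ = 71.48 mm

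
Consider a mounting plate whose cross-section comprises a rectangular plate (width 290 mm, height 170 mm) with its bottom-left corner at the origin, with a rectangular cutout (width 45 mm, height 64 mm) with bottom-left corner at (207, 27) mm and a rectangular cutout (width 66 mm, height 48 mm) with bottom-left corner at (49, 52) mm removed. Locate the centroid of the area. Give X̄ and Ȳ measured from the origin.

X̄ = 143.99 mm, Ȳ = 87.39 mm

plate: A = 290 × 170 = 49300.00, centroid at (145.00, 85.00).
hole 1: A = −(45 × 64) = -2880.00, centroid at (229.50, 59.00).
hole 2: A = −(66 × 48) = -3168.00, centroid at (82.00, 76.00).
ΣA = 43252.00 mm²
ΣAX̄ = (49300.00)(145.00) + (-2880.00)(229.50) + (-3168.00)(82.00) = 6227764.00 mm³
ΣAȲ = (49300.00)(85.00) + (-2880.00)(59.00) + (-3168.00)(76.00) = 3779812.00 mm³
X̄ = 6227764.00 / 43252.00 = 143.99 mm
Ȳ = 3779812.00 / 43252.00 = 87.39 mm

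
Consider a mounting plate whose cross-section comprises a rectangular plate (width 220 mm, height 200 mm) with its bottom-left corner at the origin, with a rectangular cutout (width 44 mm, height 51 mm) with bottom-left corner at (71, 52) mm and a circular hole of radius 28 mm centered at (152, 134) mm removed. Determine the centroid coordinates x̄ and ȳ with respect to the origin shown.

plate: A = 220 × 200 = 44000.00, centroid at (110.00, 100.00).
hole 1: A = −(44 × 51) = -2244.00, centroid at (93.00, 77.50).
hole 2: A = −π·28² = -2463.01, centroid at (152.00, 134.00).
ΣA = 39292.99 mm²
ΣAx̄ = (44000.00)(110.00) + (-2244.00)(93.00) + (-2463.01)(152.00) = 4256930.69 mm³
ΣAȳ = (44000.00)(100.00) + (-2244.00)(77.50) + (-2463.01)(134.00) = 3896046.84 mm³
x̄ = 4256930.69 / 39292.99 = 108.34 mm
ȳ = 3896046.84 / 39292.99 = 99.15 mm

x̄ = 108.34 mm, ȳ = 99.15 mm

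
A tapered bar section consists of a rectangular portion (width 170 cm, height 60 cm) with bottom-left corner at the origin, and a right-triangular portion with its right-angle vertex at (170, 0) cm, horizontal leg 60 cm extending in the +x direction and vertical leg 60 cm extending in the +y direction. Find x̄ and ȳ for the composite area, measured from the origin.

rectangular portion: A = 170 × 60 = 10200.00, centroid at (85.00, 30.00).
triangular portion: A = ½·60·60 = 1800.00, centroid at (190.00, 20.00).
ΣA = 12000.00 cm²
ΣAx̄ = (10200.00)(85.00) + (1800.00)(190.00) = 1209000.00 cm³
ΣAȳ = (10200.00)(30.00) + (1800.00)(20.00) = 342000.00 cm³
x̄ = 1209000.00 / 12000.00 = 100.75 cm
ȳ = 342000.00 / 12000.00 = 28.50 cm

x̄ = 100.75 cm, ȳ = 28.50 cm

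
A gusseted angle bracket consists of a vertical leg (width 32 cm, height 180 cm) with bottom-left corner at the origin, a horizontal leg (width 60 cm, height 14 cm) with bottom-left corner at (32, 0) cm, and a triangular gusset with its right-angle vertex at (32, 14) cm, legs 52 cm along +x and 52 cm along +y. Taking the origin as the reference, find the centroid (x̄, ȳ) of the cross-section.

x̄ = 26.53 cm, ȳ = 71.26 cm

vertical leg: A = 32 × 180 = 5760.00, centroid at (16.00, 90.00).
horizontal leg: A = 60 × 14 = 840.00, centroid at (62.00, 7.00).
gusset: A = ½·52·52 = 1352.00, centroid at (49.33, 31.33).
ΣA = 7952.00 cm²
ΣAx̄ = (5760.00)(16.00) + (840.00)(62.00) + (1352.00)(49.33) = 210938.67 cm³
ΣAȳ = (5760.00)(90.00) + (840.00)(7.00) + (1352.00)(31.33) = 566642.67 cm³
x̄ = 210938.67 / 7952.00 = 26.53 cm
ȳ = 566642.67 / 7952.00 = 71.26 cm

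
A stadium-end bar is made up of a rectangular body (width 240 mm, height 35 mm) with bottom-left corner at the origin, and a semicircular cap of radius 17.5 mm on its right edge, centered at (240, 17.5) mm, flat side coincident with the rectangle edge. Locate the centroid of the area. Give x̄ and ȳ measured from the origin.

rectangular body: A = 240 × 35 = 8400.00, centroid at (120.00, 17.50).
semicircular end: A = ½π·17.5² = 481.06, centroid at (247.43, 17.50).
ΣA = 8881.06 mm²
ΣAx̄ = (8400.00)(120.00) + (481.06)(247.43) = 1127026.45 mm³
ΣAȳ = (8400.00)(17.50) + (481.06)(17.50) = 155418.49 mm³
x̄ = 1127026.45 / 8881.06 = 126.90 mm
ȳ = 155418.49 / 8881.06 = 17.50 mm

x̄ = 126.90 mm, ȳ = 17.50 mm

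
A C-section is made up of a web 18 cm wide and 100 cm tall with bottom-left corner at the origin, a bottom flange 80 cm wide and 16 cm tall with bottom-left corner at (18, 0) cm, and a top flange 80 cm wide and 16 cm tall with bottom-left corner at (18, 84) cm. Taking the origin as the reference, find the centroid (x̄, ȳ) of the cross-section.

Part | A | x̄ᵢ | ȳᵢ | A·x̄ᵢ | A·ȳᵢ
web | 1800.00 | 9.00 | 50.00 | 16200.00 | 90000.00
bottom flange | 1280.00 | 58.00 | 8.00 | 74240.00 | 10240.00
top flange | 1280.00 | 58.00 | 92.00 | 74240.00 | 117760.00
Σ | 4360.00 |  |  | 164680.00 | 218000.00
x̄ = 164680.00 / 4360.00 = 37.77 cm
ȳ = 218000.00 / 4360.00 = 50.00 cm

x̄ = 37.77 cm, ȳ = 50.00 cm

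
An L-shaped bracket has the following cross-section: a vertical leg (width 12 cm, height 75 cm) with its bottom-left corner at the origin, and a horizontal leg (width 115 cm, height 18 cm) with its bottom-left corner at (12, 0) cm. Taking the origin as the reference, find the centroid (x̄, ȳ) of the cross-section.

x̄ = 50.26 cm, ȳ = 17.64 cm

vertical leg: A = 12 × 75 = 900.00, centroid at (6.00, 37.50).
horizontal leg: A = 115 × 18 = 2070.00, centroid at (69.50, 9.00).
ΣA = 2970.00 cm², ΣAx̄ = 149265.00 cm³, ΣAȳ = 52380.00 cm³.
x̄ = 149265.00/2970.00 = 50.26 cm; ȳ = 52380.00/2970.00 = 17.64 cm.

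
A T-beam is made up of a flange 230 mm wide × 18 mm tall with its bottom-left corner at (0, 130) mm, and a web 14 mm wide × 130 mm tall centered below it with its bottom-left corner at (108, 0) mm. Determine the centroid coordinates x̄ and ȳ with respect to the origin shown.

x̄ = 115.00 mm, ȳ = 116.40 mm

Part | A | x̄ᵢ | ȳᵢ | A·x̄ᵢ | A·ȳᵢ
web | 1820.00 | 115.00 | 65.00 | 209300.00 | 118300.00
flange | 4140.00 | 115.00 | 139.00 | 476100.00 | 575460.00
Σ | 5960.00 |  |  | 685400.00 | 693760.00
x̄ = 685400.00 / 5960.00 = 115.00 mm
ȳ = 693760.00 / 5960.00 = 116.40 mm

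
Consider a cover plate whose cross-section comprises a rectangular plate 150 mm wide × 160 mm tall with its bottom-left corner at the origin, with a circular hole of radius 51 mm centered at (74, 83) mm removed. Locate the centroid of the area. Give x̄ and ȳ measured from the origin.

Part | A | x̄ᵢ | ȳᵢ | A·x̄ᵢ | A·ȳᵢ
plate | 24000.00 | 75.00 | 80.00 | 1800000.00 | 1920000.00
hole | -8171.28 | 74.00 | 83.00 | -604674.90 | -678216.45
Σ | 15828.72 |  |  | 1195325.10 | 1241783.55
x̄ = 1195325.10 / 15828.72 = 75.52 mm
ȳ = 1241783.55 / 15828.72 = 78.45 mm

x̄ = 75.52 mm, ȳ = 78.45 mm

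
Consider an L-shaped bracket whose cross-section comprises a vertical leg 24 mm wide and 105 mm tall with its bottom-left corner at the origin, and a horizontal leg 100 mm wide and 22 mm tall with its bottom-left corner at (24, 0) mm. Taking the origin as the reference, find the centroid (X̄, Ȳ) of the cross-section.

vertical leg: A = 24 × 105 = 2520.00, centroid at (12.00, 52.50).
horizontal leg: A = 100 × 22 = 2200.00, centroid at (74.00, 11.00).
ΣA = 4720.00 mm², ΣAX̄ = 193040.00 mm³, ΣAȲ = 156500.00 mm³.
X̄ = 193040.00/4720.00 = 40.90 mm; Ȳ = 156500.00/4720.00 = 33.16 mm.

X̄ = 40.90 mm, Ȳ = 33.16 mm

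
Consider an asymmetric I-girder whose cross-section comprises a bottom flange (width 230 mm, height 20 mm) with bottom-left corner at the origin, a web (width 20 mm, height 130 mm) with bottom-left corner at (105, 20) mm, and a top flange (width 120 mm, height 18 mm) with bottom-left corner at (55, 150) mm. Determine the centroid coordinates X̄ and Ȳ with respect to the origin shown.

X̄ = 115.00 mm, Ȳ = 65.22 mm

bottom flange: A = 230 × 20 = 4600.00, centroid at (115.00, 10.00).
web: A = 20 × 130 = 2600.00, centroid at (115.00, 85.00).
top flange: A = 120 × 18 = 2160.00, centroid at (115.00, 159.00).
ΣA = 9360.00 mm², ΣAX̄ = 1076400.00 mm³, ΣAȲ = 610440.00 mm³.
X̄ = 1076400.00/9360.00 = 115.00 mm; Ȳ = 610440.00/9360.00 = 65.22 mm.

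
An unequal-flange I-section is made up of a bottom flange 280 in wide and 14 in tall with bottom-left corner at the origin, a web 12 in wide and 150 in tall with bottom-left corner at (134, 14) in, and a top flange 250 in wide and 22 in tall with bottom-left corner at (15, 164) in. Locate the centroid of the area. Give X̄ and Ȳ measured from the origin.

X̄ = 140.00 in, Ȳ = 102.51 in

Part | A | x̄ᵢ | ȳᵢ | A·x̄ᵢ | A·ȳᵢ
bottom flange | 3920.00 | 140.00 | 7.00 | 548800.00 | 27440.00
web | 1800.00 | 140.00 | 89.00 | 252000.00 | 160200.00
top flange | 5500.00 | 140.00 | 175.00 | 770000.00 | 962500.00
Σ | 11220.00 |  |  | 1570800.00 | 1150140.00
X̄ = 1570800.00 / 11220.00 = 140.00 in
Ȳ = 1150140.00 / 11220.00 = 102.51 in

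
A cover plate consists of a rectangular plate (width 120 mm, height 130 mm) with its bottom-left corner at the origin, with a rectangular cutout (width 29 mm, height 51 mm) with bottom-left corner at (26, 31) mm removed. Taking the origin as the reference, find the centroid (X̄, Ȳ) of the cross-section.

plate: A = 120 × 130 = 15600.00, centroid at (60.00, 65.00).
hole: A = −(29 × 51) = -1479.00, centroid at (40.50, 56.50).
ΣA = 14121.00 mm²
ΣAX̄ = (15600.00)(60.00) + (-1479.00)(40.50) = 876100.50 mm³
ΣAȲ = (15600.00)(65.00) + (-1479.00)(56.50) = 930436.50 mm³
X̄ = 876100.50 / 14121.00 = 62.04 mm
Ȳ = 930436.50 / 14121.00 = 65.89 mm

X̄ = 62.04 mm, Ȳ = 65.89 mm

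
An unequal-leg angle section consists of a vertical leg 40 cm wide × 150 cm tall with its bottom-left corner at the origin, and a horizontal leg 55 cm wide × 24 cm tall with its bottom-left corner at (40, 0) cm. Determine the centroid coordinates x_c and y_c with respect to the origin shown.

x_c = 28.57 cm, y_c = 63.64 cm

vertical leg: A = 40 × 150 = 6000.00, centroid at (20.00, 75.00).
horizontal leg: A = 55 × 24 = 1320.00, centroid at (67.50, 12.00).
ΣA = 7320.00 cm²
ΣAx_c = (6000.00)(20.00) + (1320.00)(67.50) = 209100.00 cm³
ΣAy_c = (6000.00)(75.00) + (1320.00)(12.00) = 465840.00 cm³
x_c = 209100.00 / 7320.00 = 28.57 cm
y_c = 465840.00 / 7320.00 = 63.64 cm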